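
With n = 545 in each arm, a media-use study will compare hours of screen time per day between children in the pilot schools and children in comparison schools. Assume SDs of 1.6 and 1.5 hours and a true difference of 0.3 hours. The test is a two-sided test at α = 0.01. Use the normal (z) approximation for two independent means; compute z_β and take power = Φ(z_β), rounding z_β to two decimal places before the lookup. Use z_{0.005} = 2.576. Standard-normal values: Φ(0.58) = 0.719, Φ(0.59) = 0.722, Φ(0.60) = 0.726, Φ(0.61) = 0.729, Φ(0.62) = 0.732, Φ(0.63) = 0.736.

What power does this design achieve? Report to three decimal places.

z_β = δ·√(n/(σ₁²+σ₂²)) − z_{α/2}
    = 0.3 · √(545/4.81) − 2.576
    = 0.3 · 10.64451 − 2.576
    = 3.1934 − 2.576 = 0.6174 → 0.62
Power = Φ(0.62) = 0.732.

Power ≈ 0.732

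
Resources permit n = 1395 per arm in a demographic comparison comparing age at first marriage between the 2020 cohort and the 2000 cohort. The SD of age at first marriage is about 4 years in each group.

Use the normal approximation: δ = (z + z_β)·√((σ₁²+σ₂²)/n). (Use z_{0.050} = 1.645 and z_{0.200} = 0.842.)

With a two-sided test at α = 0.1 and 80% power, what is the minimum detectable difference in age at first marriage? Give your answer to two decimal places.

δ = (z_{α/2} + z_β) · √((σ₁²+σ₂²)/n)
  = (1.645 + 0.842) · √(32/1395)
  = 2.487 · √0.02294
  = 2.487 · 0.1515
  = 0.3767

Minimum detectable difference ≈ 0.38 years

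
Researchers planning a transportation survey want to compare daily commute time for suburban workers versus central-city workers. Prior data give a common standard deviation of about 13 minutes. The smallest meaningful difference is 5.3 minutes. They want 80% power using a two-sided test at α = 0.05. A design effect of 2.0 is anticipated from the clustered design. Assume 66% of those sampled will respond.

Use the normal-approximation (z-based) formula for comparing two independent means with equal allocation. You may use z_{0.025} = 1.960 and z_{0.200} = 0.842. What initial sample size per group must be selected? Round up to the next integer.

n = 287 per group

n = (z_{α/2} + z_β)² · (σ₁² + σ₂²) / δ²
  = (1.960 + 0.842)² · (2·13² = 338) / 5.3²
  = 7.8512 · 338 / 28.09
  = 94.47
Design effect: 2.0 × 94.47 = 188.94.
Adjust for 66% response: 188.94 / 0.66 = 286.28.
Round up → n = 287 per group.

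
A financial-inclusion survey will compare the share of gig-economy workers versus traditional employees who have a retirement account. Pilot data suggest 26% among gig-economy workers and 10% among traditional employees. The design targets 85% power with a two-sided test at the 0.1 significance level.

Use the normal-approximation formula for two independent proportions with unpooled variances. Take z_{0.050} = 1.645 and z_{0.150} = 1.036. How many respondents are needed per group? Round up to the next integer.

n = (z_{α/2} + z_β)² · [p₁(1−p₁) + p₂(1−p₂)] / (p₁ − p₂)²
  = (1.645 + 1.036)² · (0.26·0.74 + 0.10·0.90) / (0.16)²
  = (2.681)² · (0.1924 + 0.0900) / 0.0256
  = 7.1878 · 0.2824 / 0.0256
  = 79.29
Round up → n = 80 per group.

n = 80 per group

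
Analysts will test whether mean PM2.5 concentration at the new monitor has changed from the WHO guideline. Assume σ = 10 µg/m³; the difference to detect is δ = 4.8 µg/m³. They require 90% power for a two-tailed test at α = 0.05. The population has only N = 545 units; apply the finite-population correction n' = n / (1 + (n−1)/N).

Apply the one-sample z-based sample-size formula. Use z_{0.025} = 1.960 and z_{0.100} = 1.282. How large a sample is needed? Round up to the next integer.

n = 43

n = (z_{α/2} + z_β)² · σ² / δ²
  = (1.960 + 1.282)² · 10² / 4.8²
  = 10.5106 · 100 / 23.04
  = 45.62
Finite-population correction (N = 545): 45.62 / (1 + (45.62 − 1)/545) = 42.17.
Round up → n = 43.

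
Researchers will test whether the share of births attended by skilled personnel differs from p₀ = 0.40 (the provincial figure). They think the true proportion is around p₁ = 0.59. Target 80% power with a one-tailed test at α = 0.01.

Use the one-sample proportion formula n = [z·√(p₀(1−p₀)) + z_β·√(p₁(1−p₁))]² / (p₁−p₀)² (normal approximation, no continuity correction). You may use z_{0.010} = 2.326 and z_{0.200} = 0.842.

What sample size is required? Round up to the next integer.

n = 67

n = [z_α·√(p₀q₀) + z_β·√(p₁q₁)]² / (p₁ − p₀)²
  = [2.326·√(0.40·0.60) + 0.842·√(0.59·0.41)]² / (0.19)²
  = [2.326·0.4899 + 0.842·0.4918]² / 0.0361
  = [1.5536]² / 0.0361
  = 66.86
Round up → n = 67.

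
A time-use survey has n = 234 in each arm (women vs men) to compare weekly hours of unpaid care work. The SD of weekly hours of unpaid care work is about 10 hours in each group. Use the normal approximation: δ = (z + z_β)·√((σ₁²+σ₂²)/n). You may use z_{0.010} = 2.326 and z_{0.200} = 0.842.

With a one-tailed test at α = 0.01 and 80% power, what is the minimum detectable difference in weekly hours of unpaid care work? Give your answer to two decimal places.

δ = (z_α + z_β) · √((σ₁²+σ₂²)/n)
  = (2.326 + 0.842) · √(200/234)
  = 3.168 · √0.8547
  = 3.168 · 0.9245
  = 2.9288

Minimum detectable difference ≈ 2.93 hours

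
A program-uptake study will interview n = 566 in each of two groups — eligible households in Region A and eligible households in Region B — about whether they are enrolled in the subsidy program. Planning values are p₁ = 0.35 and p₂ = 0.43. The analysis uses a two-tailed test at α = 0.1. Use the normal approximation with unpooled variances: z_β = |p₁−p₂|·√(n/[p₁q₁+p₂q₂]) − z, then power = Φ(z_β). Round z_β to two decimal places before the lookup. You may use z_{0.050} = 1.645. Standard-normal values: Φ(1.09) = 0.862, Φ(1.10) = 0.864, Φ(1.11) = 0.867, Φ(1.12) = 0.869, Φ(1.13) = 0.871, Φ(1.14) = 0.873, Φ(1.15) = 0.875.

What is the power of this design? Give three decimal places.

z_β = |p₁−p₂|·√(n/[p₁q₁+p₂q₂]) − z_{α/2}
    = 0.08 · √(566/0.4726) − 1.645
    = 0.08 · 34.6068 − 1.645
    = 2.7685 − 1.645 = 1.1235 → 1.12
Power = Φ(1.12) = 0.869.

Power ≈ 0.869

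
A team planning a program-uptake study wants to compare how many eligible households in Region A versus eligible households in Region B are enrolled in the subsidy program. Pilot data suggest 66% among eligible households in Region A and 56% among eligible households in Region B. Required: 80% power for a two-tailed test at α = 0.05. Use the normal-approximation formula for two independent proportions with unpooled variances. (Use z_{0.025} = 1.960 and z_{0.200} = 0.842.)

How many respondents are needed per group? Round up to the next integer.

n = 370 per group

n = (z_{α/2} + z_β)² · [p₁(1−p₁) + p₂(1−p₂)] / (p₁ − p₂)²
  = (1.960 + 0.842)² · (0.66·0.34 + 0.56·0.44) / (0.10)²
  = (2.802)² · (0.2244 + 0.2464) / 0.0100
  = 7.8512 · 0.4708 / 0.0100
  = 369.63
Round up → n = 370 per group.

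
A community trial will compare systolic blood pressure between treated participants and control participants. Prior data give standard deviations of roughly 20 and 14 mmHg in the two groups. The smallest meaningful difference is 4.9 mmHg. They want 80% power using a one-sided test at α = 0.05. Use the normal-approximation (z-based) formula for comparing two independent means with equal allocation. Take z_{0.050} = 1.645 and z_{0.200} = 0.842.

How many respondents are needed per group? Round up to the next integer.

n = (z_α + z_β)² · (σ₁² + σ₂²) / δ²
  = (1.645 + 0.842)² · (20² + 14² = 596) / 4.9²
  = 6.1852 · 596 / 24.01
  = 153.53
Round up → n = 154 per group.

n = 154 per group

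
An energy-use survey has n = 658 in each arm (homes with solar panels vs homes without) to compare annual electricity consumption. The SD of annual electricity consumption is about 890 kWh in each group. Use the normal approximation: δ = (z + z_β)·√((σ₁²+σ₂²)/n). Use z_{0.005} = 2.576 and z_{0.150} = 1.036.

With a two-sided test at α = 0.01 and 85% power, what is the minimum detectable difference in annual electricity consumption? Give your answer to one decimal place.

δ = (z_{α/2} + z_β) · √((σ₁²+σ₂²)/n)
  = (2.576 + 1.036) · √(1584200/658)
  = 3.612 · √2407.6
  = 3.612 · 49.0673
  = 177.2310

Minimum detectable difference ≈ 177.2 kWh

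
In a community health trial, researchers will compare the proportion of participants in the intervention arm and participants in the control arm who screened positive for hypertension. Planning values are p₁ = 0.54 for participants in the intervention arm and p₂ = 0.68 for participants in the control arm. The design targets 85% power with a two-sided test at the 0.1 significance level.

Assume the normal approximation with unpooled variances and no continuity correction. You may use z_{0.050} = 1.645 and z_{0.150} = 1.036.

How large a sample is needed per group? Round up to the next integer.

n = 171 per group

n = (z_{α/2} + z_β)² · [p₁(1−p₁) + p₂(1−p₂)] / (p₁ − p₂)²
  = (1.645 + 1.036)² · (0.54·0.46 + 0.68·0.32) / (-0.14)²
  = (2.681)² · (0.2484 + 0.2176) / 0.0196
  = 7.1878 · 0.4660 / 0.0196
  = 170.89
Round up → n = 171 per group.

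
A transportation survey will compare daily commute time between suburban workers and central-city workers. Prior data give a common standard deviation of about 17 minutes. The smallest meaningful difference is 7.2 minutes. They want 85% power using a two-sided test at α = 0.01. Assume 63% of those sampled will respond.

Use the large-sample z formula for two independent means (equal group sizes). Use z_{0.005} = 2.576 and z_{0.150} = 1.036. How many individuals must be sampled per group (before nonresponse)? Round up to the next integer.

n = (z_{α/2} + z_β)² · (σ₁² + σ₂²) / δ²
  = (2.576 + 1.036)² · (2·17² = 578) / 7.2²
  = 13.0465 · 578 / 51.84
  = 145.46
Adjust for 63% response: 145.46 / 0.63 = 230.90.
Round up → n = 231 per group.

n = 231 per group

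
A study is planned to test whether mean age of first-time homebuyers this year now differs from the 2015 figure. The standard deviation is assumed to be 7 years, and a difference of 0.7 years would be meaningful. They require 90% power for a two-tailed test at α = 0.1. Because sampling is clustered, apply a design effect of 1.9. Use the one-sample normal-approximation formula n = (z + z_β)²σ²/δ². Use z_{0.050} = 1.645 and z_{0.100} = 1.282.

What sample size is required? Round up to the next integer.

n = 1628

n = (z_{α/2} + z_β)² · σ² / δ²
  = (1.645 + 1.282)² · 7² / 0.7²
  = 8.5673 · 49 / 0.49
  = 856.73
Design effect: 1.9 × 856.73 = 1627.79.
Round up → n = 1628.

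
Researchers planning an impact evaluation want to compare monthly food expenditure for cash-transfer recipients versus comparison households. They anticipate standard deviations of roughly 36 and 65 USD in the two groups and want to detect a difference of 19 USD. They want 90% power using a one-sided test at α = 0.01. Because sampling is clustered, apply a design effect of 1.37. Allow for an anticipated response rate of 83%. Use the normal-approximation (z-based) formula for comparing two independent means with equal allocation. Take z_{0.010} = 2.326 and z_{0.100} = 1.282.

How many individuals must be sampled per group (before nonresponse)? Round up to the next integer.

n = 329 per group

n = (z_α + z_β)² · (σ₁² + σ₂²) / δ²
  = (2.326 + 1.282)² · (36² + 65² = 5521) / 19²
  = 13.0177 · 5521 / 361
  = 199.09
Design effect: 1.37 × 199.09 = 272.75.
Adjust for 83% response: 272.75 / 0.83 = 328.61.
Round up → n = 329 per group.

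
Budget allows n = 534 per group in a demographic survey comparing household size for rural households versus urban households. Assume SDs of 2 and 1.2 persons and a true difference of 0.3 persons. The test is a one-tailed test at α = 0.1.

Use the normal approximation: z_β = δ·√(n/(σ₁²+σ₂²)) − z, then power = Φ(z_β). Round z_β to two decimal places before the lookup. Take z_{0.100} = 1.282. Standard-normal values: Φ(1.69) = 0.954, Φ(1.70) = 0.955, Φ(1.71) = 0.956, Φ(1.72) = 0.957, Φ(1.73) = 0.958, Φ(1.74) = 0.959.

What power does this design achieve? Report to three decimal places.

z_β = δ·√(n/(σ₁²+σ₂²)) − z_α
    = 0.3 · √(534/5.44) − 1.282
    = 0.3 · 9.90766 − 1.282
    = 2.9723 − 1.282 = 1.6903 → 1.69
Power = Φ(1.69) = 0.954.

Power ≈ 0.954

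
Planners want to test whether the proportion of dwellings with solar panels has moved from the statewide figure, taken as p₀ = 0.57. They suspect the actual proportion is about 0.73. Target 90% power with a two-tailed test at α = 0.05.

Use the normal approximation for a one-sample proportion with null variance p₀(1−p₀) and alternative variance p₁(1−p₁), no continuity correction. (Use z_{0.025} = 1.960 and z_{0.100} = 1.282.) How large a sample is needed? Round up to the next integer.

n = [z_{α/2}·√(p₀q₀) + z_β·√(p₁q₁)]² / (p₁ − p₀)²
  = [1.960·√(0.57·0.43) + 1.282·√(0.73·0.27)]² / (0.16)²
  = [1.960·0.4951 + 1.282·0.4440]² / 0.0256
  = [1.5395]² / 0.0256
  = 92.58
Round up → n = 93.

n = 93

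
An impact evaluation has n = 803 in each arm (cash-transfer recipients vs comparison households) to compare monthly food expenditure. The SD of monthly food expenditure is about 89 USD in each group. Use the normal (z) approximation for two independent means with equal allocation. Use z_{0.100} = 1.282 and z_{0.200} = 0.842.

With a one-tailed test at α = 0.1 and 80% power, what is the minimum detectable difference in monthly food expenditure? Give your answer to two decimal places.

Minimum detectable difference ≈ 9.43 USD

δ = (z_α + z_β) · √((σ₁²+σ₂²)/n)
  = (1.282 + 0.842) · √(15842/803)
  = 2.124 · √19.7285
  = 2.124 · 4.4417
  = 9.4341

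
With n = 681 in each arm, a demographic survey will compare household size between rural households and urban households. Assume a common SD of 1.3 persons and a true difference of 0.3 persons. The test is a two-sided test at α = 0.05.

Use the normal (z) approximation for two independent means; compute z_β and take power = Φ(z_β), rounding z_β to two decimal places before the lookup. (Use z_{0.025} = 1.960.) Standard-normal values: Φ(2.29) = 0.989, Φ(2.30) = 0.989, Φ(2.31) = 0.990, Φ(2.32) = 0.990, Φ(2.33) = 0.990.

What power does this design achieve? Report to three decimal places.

z_β = δ·√(n/(σ₁²+σ₂²)) − z_{α/2}
    = 0.3 · √(681/3.38) − 1.960
    = 0.3 · 14.19434 − 1.960
    = 4.2583 − 1.960 = 2.2983 → 2.30
Power = Φ(2.30) = 0.989.

Power ≈ 0.989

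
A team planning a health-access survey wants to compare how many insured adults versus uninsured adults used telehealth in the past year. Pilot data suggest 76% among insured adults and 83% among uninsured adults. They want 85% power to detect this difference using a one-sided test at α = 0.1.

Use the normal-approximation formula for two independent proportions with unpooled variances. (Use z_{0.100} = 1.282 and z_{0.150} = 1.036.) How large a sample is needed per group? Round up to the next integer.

n = 355 per group

n = (z_α + z_β)² · [p₁(1−p₁) + p₂(1−p₂)] / (p₁ − p₂)²
  = (1.282 + 1.036)² · (0.76·0.24 + 0.83·0.17) / (-0.07)²
  = (2.318)² · (0.1824 + 0.1411) / 0.0049
  = 5.3731 · 0.3235 / 0.0049
  = 354.74
Round up → n = 355 per group.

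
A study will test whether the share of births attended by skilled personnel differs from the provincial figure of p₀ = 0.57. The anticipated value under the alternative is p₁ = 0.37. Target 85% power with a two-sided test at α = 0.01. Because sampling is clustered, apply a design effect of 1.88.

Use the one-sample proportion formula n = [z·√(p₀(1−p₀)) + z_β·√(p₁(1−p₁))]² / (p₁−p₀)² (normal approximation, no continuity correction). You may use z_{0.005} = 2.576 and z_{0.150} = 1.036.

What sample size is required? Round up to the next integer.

n = [z_{α/2}·√(p₀q₀) + z_β·√(p₁q₁)]² / (p₁ − p₀)²
  = [2.576·√(0.57·0.43) + 1.036·√(0.37·0.63)]² / (-0.20)²
  = [2.576·0.4951 + 1.036·0.4828]² / 0.0400
  = [1.7755]² / 0.0400
  = 78.81
Design effect: 1.88 × 78.81 = 148.16.
Round up → n = 149.

n = 149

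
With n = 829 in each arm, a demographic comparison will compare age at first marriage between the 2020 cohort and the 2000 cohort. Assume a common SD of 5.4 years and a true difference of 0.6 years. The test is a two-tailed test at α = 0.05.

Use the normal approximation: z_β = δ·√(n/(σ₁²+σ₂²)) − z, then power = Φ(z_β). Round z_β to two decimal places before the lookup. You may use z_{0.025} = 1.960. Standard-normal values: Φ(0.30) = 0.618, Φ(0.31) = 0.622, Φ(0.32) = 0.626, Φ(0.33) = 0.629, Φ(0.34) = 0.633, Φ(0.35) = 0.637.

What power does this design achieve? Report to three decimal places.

z_β = δ·√(n/(σ₁²+σ₂²)) − z_{α/2}
    = 0.6 · √(829/58.32) − 1.960
    = 0.6 · 3.77024 − 1.960
    = 2.2621 − 1.960 = 0.3021 → 0.30
Power = Φ(0.30) = 0.618.

Power ≈ 0.618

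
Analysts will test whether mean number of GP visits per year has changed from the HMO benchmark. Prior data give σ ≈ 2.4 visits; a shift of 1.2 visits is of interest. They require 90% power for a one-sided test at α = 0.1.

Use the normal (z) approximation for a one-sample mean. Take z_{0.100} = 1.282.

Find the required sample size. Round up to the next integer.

n = (z_α + z_β)² · σ² / δ²
  = (1.282 + 1.282)² · 2.4² / 1.2²
  = 6.5741 · 5.76 / 1.44
  = 26.30
Round up → n = 27.

n = 27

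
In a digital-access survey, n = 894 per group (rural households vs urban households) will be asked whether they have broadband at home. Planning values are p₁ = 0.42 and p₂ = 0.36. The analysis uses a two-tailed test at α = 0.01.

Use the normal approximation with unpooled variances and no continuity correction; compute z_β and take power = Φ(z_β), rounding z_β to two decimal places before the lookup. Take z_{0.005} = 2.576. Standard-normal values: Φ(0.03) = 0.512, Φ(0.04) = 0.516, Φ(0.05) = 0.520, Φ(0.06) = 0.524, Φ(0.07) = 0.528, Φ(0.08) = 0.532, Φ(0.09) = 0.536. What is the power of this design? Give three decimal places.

Power ≈ 0.512

z_β = |p₁−p₂|·√(n/[p₁q₁+p₂q₂]) − z_{α/2}
    = 0.06 · √(894/0.4740) − 2.576
    = 0.06 · 43.4290 − 2.576
    = 2.6057 − 2.576 = 0.0297 → 0.03
Power = Φ(0.03) = 0.512.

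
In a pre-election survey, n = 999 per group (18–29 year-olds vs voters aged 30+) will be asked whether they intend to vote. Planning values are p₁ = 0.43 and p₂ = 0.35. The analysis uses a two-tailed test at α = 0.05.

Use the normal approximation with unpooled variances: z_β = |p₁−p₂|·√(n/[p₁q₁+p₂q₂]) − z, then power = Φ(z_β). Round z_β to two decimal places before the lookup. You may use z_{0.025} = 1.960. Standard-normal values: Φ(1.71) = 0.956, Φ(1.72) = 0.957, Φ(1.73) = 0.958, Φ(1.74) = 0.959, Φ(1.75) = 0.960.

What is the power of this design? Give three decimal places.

z_β = |p₁−p₂|·√(n/[p₁q₁+p₂q₂]) − z_{α/2}
    = 0.08 · √(999/0.4726) − 1.960
    = 0.08 · 45.9765 − 1.960
    = 3.6781 − 1.960 = 1.7181 → 1.72
Power = Φ(1.72) = 0.957.

Power ≈ 0.957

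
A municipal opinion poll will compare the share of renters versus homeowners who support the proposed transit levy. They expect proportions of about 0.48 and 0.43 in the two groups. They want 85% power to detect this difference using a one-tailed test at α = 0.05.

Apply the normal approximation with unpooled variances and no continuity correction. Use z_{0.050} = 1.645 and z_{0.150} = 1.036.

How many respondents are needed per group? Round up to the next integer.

n = (z_α + z_β)² · [p₁(1−p₁) + p₂(1−p₂)] / (p₁ − p₂)²
  = (1.645 + 1.036)² · (0.48·0.52 + 0.43·0.57) / (0.05)²
  = (2.681)² · (0.2496 + 0.2451) / 0.0025
  = 7.1878 · 0.4947 / 0.0025
  = 1422.31
Round up → n = 1423 per group.

n = 1423 per group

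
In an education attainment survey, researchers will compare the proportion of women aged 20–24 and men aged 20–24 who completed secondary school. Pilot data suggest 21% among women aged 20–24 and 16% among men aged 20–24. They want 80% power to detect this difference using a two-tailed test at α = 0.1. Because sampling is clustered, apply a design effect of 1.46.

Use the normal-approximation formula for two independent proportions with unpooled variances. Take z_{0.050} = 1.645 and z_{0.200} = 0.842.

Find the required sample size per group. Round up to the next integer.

n = (z_{α/2} + z_β)² · [p₁(1−p₁) + p₂(1−p₂)] / (p₁ − p₂)²
  = (1.645 + 0.842)² · (0.21·0.79 + 0.16·0.84) / (0.05)²
  = (2.487)² · (0.1659 + 0.1344) / 0.0025
  = 6.1852 · 0.3003 / 0.0025
  = 742.96
Design effect: 1.46 × 742.96 = 1084.73.
Round up → n = 1085 per group.

n = 1085 per group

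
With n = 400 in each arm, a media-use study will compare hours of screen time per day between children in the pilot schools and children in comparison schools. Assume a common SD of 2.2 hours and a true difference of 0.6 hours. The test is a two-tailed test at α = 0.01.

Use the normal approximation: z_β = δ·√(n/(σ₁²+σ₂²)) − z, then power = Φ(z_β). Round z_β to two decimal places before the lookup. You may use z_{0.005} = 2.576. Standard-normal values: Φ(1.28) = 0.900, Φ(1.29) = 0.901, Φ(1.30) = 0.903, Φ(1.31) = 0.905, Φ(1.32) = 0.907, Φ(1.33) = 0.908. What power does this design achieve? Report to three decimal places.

z_β = δ·√(n/(σ₁²+σ₂²)) − z_{α/2}
    = 0.6 · √(400/9.68) − 2.576
    = 0.6 · 6.42824 − 2.576
    = 3.8569 − 2.576 = 1.2809 → 1.28
Power = Φ(1.28) = 0.900.

Power ≈ 0.900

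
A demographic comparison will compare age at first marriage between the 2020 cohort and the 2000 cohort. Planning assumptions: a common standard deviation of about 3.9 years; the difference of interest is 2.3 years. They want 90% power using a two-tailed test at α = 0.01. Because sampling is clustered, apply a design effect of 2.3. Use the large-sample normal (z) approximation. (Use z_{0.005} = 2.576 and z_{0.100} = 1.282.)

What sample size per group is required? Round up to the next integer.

n = (z_{α/2} + z_β)² · (σ₁² + σ₂²) / δ²
  = (2.576 + 1.282)² · (2·3.9² = 30.42) / 2.3²
  = 14.8842 · 30.42 / 5.29
  = 85.59
Design effect: 2.3 × 85.59 = 196.86.
Round up → n = 197 per group.

n = 197 per group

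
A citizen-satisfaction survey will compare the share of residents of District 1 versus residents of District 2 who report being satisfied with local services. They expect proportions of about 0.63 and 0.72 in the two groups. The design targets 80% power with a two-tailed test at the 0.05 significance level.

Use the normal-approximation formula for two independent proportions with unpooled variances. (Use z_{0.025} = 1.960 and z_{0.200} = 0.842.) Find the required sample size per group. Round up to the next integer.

n = 422 per group

n = (z_{α/2} + z_β)² · [p₁(1−p₁) + p₂(1−p₂)] / (p₁ − p₂)²
  = (1.960 + 0.842)² · (0.63·0.37 + 0.72·0.28) / (-0.09)²
  = (2.802)² · (0.2331 + 0.2016) / 0.0081
  = 7.8512 · 0.4347 / 0.0081
  = 421.35
Round up → n = 422 per group.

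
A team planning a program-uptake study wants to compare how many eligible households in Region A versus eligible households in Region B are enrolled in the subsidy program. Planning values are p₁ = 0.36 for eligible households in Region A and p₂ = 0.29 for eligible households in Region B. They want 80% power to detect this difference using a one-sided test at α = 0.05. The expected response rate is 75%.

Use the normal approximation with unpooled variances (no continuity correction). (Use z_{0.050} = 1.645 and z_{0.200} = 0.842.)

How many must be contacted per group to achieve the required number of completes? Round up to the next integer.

n = (z_α + z_β)² · [p₁(1−p₁) + p₂(1−p₂)] / (p₁ − p₂)²
  = (1.645 + 0.842)² · (0.36·0.64 + 0.29·0.71) / (0.07)²
  = (2.487)² · (0.2304 + 0.2059) / 0.0049
  = 6.1852 · 0.4363 / 0.0049
  = 550.73
Adjust for 75% response: 550.73 / 0.75 = 734.31.
Round up → n = 735 per group.

n = 735 per group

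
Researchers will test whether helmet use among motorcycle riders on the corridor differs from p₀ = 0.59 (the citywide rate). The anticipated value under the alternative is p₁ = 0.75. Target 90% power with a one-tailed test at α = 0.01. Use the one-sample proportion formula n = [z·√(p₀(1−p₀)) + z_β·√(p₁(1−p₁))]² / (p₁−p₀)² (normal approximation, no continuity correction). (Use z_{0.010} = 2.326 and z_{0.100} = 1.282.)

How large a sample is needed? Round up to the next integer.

n = 113

n = [z_α·√(p₀q₀) + z_β·√(p₁q₁)]² / (p₁ − p₀)²
  = [2.326·√(0.59·0.41) + 1.282·√(0.75·0.25)]² / (0.16)²
  = [2.326·0.4918 + 1.282·0.4330]² / 0.0256
  = [1.6991]² / 0.0256
  = 112.77
Round up → n = 113.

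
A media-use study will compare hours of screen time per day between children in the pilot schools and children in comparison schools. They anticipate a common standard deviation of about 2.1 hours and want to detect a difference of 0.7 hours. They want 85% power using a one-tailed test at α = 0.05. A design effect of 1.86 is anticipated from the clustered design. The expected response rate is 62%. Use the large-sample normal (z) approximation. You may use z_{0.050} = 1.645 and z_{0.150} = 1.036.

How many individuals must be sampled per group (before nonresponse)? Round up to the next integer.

n = (z_α + z_β)² · (σ₁² + σ₂²) / δ²
  = (1.645 + 1.036)² · (2·2.1² = 8.82) / 0.7²
  = 7.1878 · 8.82 / 0.49
  = 129.38
Design effect: 1.86 × 129.38 = 240.65.
Adjust for 62% response: 240.65 / 0.62 = 388.14.
Round up → n = 389 per group.

n = 389 per group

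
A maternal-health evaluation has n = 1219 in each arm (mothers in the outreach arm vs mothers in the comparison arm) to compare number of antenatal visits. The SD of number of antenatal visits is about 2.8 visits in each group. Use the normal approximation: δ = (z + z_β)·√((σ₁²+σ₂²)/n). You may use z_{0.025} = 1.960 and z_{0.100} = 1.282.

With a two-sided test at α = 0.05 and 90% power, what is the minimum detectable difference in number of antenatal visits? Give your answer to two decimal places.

δ = (z_{α/2} + z_β) · √((σ₁²+σ₂²)/n)
  = (1.960 + 1.282) · √(15.68/1219)
  = 3.242 · √0.01286
  = 3.242 · 0.1134
  = 0.3677

Minimum detectable difference ≈ 0.37 visits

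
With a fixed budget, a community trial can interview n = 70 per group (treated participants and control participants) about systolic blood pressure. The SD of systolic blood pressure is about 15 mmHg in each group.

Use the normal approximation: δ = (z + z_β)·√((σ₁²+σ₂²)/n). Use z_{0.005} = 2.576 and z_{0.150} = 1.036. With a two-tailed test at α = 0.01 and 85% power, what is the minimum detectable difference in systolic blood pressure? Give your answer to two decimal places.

Minimum detectable difference ≈ 9.16 mmHg

δ = (z_{α/2} + z_β) · √((σ₁²+σ₂²)/n)
  = (2.576 + 1.036) · √(450/70)
  = 3.612 · √6.4286
  = 3.612 · 2.5355
  = 9.1581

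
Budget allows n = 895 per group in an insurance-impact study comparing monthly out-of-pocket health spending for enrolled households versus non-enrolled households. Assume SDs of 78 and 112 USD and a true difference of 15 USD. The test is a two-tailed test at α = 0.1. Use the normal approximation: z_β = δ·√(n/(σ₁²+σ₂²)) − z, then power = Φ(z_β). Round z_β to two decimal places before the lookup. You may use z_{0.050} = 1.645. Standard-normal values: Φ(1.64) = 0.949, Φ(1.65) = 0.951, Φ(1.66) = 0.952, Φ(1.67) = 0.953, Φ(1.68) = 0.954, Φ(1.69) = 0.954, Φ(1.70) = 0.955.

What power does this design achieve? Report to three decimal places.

Power ≈ 0.949

z_β = δ·√(n/(σ₁²+σ₂²)) − z_{α/2}
    = 15 · √(895/18628) − 1.645
    = 15 · 0.21919 − 1.645
    = 3.2879 − 1.645 = 1.6429 → 1.64
Power = Φ(1.64) = 0.949.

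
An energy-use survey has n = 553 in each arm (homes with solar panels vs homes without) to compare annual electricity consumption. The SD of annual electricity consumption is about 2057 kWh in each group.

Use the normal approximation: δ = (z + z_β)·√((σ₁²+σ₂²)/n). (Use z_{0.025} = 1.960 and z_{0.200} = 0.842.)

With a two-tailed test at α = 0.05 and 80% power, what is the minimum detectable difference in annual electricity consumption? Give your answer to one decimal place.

δ = (z_{α/2} + z_β) · √((σ₁²+σ₂²)/n)
  = (1.960 + 0.842) · √(8462498/553)
  = 2.802 · √15302.9
  = 2.802 · 123.7048
  = 346.6210

Minimum detectable difference ≈ 346.6 kWh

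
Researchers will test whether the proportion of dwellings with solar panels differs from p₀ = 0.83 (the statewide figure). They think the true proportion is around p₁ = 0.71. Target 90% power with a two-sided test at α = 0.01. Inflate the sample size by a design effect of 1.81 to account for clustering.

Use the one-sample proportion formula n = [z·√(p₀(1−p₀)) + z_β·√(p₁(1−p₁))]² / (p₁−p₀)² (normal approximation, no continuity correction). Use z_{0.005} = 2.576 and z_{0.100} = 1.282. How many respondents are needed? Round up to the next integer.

n = 302

n = [z_{α/2}·√(p₀q₀) + z_β·√(p₁q₁)]² / (p₁ − p₀)²
  = [2.576·√(0.83·0.17) + 1.282·√(0.71·0.29)]² / (-0.12)²
  = [2.576·0.3756 + 1.282·0.4538]² / 0.0144
  = [1.5494]² / 0.0144
  = 166.70
Design effect: 1.81 × 166.70 = 301.73.
Round up → n = 302.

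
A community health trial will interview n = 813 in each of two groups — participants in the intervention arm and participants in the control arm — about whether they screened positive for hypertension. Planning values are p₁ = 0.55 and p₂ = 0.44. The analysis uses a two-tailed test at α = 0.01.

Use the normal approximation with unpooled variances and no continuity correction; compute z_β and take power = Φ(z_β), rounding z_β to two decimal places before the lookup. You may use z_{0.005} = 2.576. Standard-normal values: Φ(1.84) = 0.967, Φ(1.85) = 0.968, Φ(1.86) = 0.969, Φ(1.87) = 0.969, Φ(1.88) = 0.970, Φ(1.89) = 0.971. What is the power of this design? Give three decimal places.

Power ≈ 0.971

z_β = |p₁−p₂|·√(n/[p₁q₁+p₂q₂]) − z_{α/2}
    = 0.11 · √(813/0.4939) − 2.576
    = 0.11 · 40.5719 − 2.576
    = 4.4629 − 2.576 = 1.8869 → 1.89
Power = Φ(1.89) = 0.971.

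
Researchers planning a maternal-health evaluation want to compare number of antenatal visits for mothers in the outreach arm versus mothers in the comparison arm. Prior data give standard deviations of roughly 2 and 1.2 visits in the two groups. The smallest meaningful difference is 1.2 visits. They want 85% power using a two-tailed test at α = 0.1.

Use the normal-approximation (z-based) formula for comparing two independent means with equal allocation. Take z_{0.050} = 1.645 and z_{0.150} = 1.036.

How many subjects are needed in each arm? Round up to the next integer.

n = 28 per group

n = (z_{α/2} + z_β)² · (σ₁² + σ₂²) / δ²
  = (1.645 + 1.036)² · (2² + 1.2² = 5.44) / 1.2²
  = 7.1878 · 5.44 / 1.44
  = 27.15
Round up → n = 28 per group.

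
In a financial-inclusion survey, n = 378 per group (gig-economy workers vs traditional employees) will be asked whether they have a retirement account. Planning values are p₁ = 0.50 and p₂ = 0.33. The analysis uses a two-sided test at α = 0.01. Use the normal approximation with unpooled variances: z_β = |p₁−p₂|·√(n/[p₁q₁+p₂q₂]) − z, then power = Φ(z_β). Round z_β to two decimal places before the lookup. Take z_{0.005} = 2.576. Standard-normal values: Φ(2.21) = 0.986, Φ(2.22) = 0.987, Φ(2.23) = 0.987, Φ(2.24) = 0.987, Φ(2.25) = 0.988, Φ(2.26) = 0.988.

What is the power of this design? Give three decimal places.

Power ≈ 0.987

z_β = |p₁−p₂|·√(n/[p₁q₁+p₂q₂]) − z_{α/2}
    = 0.17 · √(378/0.4711) − 2.576
    = 0.17 · 28.3263 − 2.576
    = 4.8155 − 2.576 = 2.2395 → 2.24
Power = Φ(2.24) = 0.987.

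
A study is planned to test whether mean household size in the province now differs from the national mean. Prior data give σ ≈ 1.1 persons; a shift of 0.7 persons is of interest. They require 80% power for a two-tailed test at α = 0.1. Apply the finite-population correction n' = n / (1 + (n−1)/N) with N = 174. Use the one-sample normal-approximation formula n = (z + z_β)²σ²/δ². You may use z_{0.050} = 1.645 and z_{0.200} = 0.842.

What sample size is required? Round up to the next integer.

n = 15

n = (z_{α/2} + z_β)² · σ² / δ²
  = (1.645 + 0.842)² · 1.1² / 0.7²
  = 6.1852 · 1.21 / 0.49
  = 15.27
Finite-population correction (N = 174): 15.27 / (1 + (15.27 − 1)/174) = 14.12.
Round up → n = 15.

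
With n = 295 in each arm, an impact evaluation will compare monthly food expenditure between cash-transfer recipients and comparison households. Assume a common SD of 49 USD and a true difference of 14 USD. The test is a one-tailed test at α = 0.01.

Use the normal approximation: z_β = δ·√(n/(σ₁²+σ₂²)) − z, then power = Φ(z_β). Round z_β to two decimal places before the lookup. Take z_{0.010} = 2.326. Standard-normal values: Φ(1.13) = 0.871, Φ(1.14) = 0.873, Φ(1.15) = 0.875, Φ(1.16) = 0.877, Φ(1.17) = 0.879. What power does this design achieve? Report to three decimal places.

Power ≈ 0.873

z_β = δ·√(n/(σ₁²+σ₂²)) − z_α
    = 14 · √(295/4802) − 2.326
    = 14 · 0.24786 − 2.326
    = 3.4700 − 2.326 = 1.1440 → 1.14
Power = Φ(1.14) = 0.873.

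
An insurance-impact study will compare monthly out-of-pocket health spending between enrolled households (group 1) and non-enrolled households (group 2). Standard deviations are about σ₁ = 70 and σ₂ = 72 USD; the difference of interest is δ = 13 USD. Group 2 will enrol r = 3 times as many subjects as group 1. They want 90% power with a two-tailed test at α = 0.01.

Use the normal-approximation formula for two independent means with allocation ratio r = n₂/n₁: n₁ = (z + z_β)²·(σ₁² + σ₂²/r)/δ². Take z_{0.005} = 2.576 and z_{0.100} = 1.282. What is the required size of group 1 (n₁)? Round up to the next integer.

n₁ = 584

n₁ = (z_{α/2} + z_β)² · (σ₁² + σ₂²/r) / δ²
   = (2.576 + 1.282)² · (70² + 72²/3) / 13²
   = 14.8842 · (4900 + 1728) / 169
   = 14.8842 · 6628 / 169
   = 583.74
Round up → n₁ = 584; n₂ = r·n₁ = 3 × 584 = 1752.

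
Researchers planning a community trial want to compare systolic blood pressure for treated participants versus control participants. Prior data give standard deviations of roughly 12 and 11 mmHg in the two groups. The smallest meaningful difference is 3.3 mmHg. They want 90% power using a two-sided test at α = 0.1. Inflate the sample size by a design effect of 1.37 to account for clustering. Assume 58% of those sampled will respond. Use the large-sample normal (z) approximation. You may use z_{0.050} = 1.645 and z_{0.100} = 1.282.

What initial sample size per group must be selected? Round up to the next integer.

n = (z_{α/2} + z_β)² · (σ₁² + σ₂²) / δ²
  = (1.645 + 1.282)² · (12² + 11² = 265) / 3.3²
  = 8.5673 · 265 / 10.89
  = 208.48
Design effect: 1.37 × 208.48 = 285.62.
Adjust for 58% response: 285.62 / 0.58 = 492.44.
Round up → n = 493 per group.

n = 493 per group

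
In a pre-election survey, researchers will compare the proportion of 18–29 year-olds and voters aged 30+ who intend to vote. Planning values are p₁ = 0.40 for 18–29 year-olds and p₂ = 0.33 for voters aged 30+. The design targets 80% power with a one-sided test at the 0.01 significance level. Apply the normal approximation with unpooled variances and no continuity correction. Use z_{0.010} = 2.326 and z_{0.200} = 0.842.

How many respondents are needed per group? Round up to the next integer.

n = (z_α + z_β)² · [p₁(1−p₁) + p₂(1−p₂)] / (p₁ − p₂)²
  = (2.326 + 0.842)² · (0.40·0.60 + 0.33·0.67) / (0.07)²
  = (3.168)² · (0.2400 + 0.2211) / 0.0049
  = 10.0362 · 0.4611 / 0.0049
  = 944.43
Round up → n = 945 per group.

n = 945 per group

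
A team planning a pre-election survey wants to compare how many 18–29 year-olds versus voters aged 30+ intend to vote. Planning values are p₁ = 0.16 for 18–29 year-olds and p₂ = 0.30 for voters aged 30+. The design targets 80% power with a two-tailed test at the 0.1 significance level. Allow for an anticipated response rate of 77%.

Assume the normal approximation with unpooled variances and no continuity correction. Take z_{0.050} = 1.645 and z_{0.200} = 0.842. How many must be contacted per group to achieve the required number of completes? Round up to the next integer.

n = 142 per group

n = (z_{α/2} + z_β)² · [p₁(1−p₁) + p₂(1−p₂)] / (p₁ − p₂)²
  = (1.645 + 0.842)² · (0.16·0.84 + 0.30·0.70) / (-0.14)²
  = (2.487)² · (0.1344 + 0.2100) / 0.0196
  = 6.1852 · 0.3444 / 0.0196
  = 108.68
Adjust for 77% response: 108.68 / 0.77 = 141.15.
Round up → n = 142 per group.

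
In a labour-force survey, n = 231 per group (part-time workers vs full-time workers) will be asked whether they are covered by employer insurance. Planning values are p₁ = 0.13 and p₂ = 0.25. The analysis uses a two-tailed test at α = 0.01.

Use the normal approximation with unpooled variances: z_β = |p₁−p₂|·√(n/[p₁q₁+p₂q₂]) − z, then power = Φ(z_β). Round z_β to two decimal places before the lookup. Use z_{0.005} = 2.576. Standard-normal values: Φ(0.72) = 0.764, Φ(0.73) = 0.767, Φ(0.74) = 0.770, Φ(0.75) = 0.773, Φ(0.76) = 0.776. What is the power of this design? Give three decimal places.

Power ≈ 0.773

z_β = |p₁−p₂|·√(n/[p₁q₁+p₂q₂]) − z_{α/2}
    = 0.12 · √(231/0.3006) − 2.576
    = 0.12 · 27.7212 − 2.576
    = 3.3265 − 2.576 = 0.7505 → 0.75
Power = Φ(0.75) = 0.773.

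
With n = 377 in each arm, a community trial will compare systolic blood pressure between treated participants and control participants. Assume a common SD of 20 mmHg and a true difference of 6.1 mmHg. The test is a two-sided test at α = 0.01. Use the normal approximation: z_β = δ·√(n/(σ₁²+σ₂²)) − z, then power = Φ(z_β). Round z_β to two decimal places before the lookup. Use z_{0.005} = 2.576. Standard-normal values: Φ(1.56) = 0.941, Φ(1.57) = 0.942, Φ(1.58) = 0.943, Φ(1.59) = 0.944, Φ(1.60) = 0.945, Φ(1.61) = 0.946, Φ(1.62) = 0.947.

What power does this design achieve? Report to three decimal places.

Power ≈ 0.946

z_β = δ·√(n/(σ₁²+σ₂²)) − z_{α/2}
    = 6.1 · √(377/800) − 2.576
    = 6.1 · 0.68648 − 2.576
    = 4.1875 − 2.576 = 1.6115 → 1.61
Power = Φ(1.61) = 0.946.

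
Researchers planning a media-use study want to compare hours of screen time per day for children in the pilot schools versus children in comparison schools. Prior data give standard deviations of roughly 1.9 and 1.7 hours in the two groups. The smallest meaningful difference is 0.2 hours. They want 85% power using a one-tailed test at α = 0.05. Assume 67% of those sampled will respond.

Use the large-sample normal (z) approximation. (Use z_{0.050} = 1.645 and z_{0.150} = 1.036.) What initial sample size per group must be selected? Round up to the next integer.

n = 1744 per group

n = (z_α + z_β)² · (σ₁² + σ₂²) / δ²
  = (1.645 + 1.036)² · (1.9² + 1.7² = 6.5) / 0.2²
  = 7.1878 · 6.5 / 0.04
  = 1168.01
Adjust for 67% response: 1168.01 / 0.67 = 1743.30.
Round up → n = 1744 per group.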